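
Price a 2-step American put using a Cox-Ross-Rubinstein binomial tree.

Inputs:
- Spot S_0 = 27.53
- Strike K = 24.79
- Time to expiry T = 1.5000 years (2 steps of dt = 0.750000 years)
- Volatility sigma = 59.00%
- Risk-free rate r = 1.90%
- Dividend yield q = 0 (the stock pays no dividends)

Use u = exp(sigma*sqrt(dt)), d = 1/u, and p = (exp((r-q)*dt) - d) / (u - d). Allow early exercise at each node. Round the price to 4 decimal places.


dt = T/N = 0.750000
u = exp(sigma*sqrt(dt)) = 1.666882; d = 1/u = 0.599922
p = (exp((r-q)*dt) - d) / (u - d) = 0.388421
Discount per step: exp(-r*dt) = 0.985851
Stock lattice S(k, i) with i counting down-moves:
  k=0: S(0,0) = 27.5300
  k=1: S(1,0) = 45.8893; S(1,1) = 16.5159
  k=2: S(2,0) = 76.4920; S(2,1) = 27.5300; S(2,2) = 9.9082
Terminal payoffs V(N, i) = max(K - S_T, 0):
  V(2,0) = 0.000000; V(2,1) = 0.000000; V(2,2) = 14.881764
Backward induction: V(k, i) = exp(-r*dt) * [p * V(k+1, i) + (1-p) * V(k+1, i+1)]; then take max(V_cont, immediate exercise) for American.
  V(1,0) = exp(-r*dt) * [p*0.000000 + (1-p)*0.000000] = 0.000000; exercise = 0.000000; V(1,0) = max -> 0.000000
  V(1,1) = exp(-r*dt) * [p*0.000000 + (1-p)*14.881764] = 8.972599; exercise = 8.274137; V(1,1) = max -> 8.972599
  V(0,0) = exp(-r*dt) * [p*0.000000 + (1-p)*8.972599] = 5.409812; exercise = 0.000000; V(0,0) = max -> 5.409812

Answer: Price = V(0,0) = 5.4098


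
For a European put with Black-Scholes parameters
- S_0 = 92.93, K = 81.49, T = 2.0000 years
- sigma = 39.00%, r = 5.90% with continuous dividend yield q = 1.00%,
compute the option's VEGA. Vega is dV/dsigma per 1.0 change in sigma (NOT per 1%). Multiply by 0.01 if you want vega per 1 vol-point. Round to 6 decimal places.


d1 = 0.6916342119; d2 = 0.1400909226
phi(d1) = 0.3140768824; exp(-qT) = 0.9801986733; exp(-rT) = 0.8886960526
Vega = S * exp(-qT) * phi(d1) * sqrt(T) = 92.9300 * 0.9801986733 * 0.3140768824 * 1.4142135624 = 40.459547

Answer: Vega = 40.459547


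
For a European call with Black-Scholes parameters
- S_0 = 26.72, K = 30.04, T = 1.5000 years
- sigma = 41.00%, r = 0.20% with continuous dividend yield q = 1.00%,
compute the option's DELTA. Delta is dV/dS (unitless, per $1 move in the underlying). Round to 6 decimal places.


Answer: Delta = 0.490175

Derivation:
d1 = -0.0060589587; d2 = -0.5082043560
phi(d1) = 0.3989349577; exp(-qT) = 0.9851119396; exp(-rT) = 0.9970044955
N(d1) = 0.4975828400
Delta = exp(-qT) * N(d1) = 0.9851119396 * 0.4975828400 = 0.490175


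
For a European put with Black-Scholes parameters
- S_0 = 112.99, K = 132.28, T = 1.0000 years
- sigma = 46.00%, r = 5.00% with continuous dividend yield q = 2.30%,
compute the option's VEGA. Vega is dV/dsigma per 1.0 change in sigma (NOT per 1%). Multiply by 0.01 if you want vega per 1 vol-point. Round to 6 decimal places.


d1 = -0.0539599324; d2 = -0.5139599324
phi(d1) = 0.3983619080; exp(-qT) = 0.9772624838; exp(-rT) = 0.9512294245
Vega = S * exp(-qT) * phi(d1) * sqrt(T) = 112.9900 * 0.9772624838 * 0.3983619080 * 1.0000000000 = 43.987476

Answer: Vega = 43.987476


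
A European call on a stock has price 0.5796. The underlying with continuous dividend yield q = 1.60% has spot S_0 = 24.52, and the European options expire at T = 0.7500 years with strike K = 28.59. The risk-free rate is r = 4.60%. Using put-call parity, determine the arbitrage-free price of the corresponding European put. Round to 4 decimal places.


Put-call parity: C - P = S_0 * exp(-qT) - K * exp(-rT).
S_0 * exp(-qT) = 24.5200 * 0.98807171 = 24.22751840
K * exp(-rT) = 28.5900 * 0.96608834 = 27.62046563
P = C - S*exp(-qT) + K*exp(-rT)
P = 0.5796 - 24.22751840 + 27.62046563 = 3.9725

Answer: Put price = 3.9725


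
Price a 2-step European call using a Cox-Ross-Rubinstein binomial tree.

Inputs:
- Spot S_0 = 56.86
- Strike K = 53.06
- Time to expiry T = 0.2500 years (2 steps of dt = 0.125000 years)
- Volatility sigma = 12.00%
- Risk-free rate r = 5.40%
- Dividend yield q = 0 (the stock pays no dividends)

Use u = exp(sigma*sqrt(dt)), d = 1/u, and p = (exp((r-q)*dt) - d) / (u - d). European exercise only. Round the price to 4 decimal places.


Answer: Price = V(0,0) = 4.6627

Derivation:
dt = T/N = 0.125000
u = exp(sigma*sqrt(dt)) = 1.043339; d = 1/u = 0.958461
p = (exp((r-q)*dt) - d) / (u - d) = 0.569190
Discount per step: exp(-r*dt) = 0.993273
Stock lattice S(k, i) with i counting down-moves:
  k=0: S(0,0) = 56.8600
  k=1: S(1,0) = 59.3243; S(1,1) = 54.4981
  k=2: S(2,0) = 61.8953; S(2,1) = 56.8600; S(2,2) = 52.2343
Terminal payoffs V(N, i) = max(S_T - K, 0):
  V(2,0) = 8.835342; V(2,1) = 3.800000; V(2,2) = 0.000000
Backward induction: V(k, i) = exp(-r*dt) * [p * V(k+1, i) + (1-p) * V(k+1, i+1)].
  V(1,0) = exp(-r*dt) * [p*8.835342 + (1-p)*3.800000] = 6.621220
  V(1,1) = exp(-r*dt) * [p*3.800000 + (1-p)*0.000000] = 2.148370
  V(0,0) = exp(-r*dt) * [p*6.621220 + (1-p)*2.148370] = 4.662690


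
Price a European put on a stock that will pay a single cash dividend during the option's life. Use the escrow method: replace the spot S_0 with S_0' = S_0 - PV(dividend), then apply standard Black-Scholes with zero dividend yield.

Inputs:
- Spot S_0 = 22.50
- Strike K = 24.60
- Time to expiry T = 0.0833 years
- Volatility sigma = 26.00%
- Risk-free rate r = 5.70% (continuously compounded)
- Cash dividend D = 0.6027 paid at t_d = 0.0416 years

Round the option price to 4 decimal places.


PV(D) = D * exp(-r * t_d) = 0.6027 * 0.99763161 = 0.60127257
S_0' = S_0 - PV(D) = 22.5000 - 0.60127257 = 21.89872743
d1 = (ln(S_0'/K) + (r + sigma^2/2)*T) / (sigma*sqrt(T)) = -1.44927397
d2 = d1 - sigma*sqrt(T) = -1.52431450
exp(-rT) = 0.99526315
N(-d1) = 0.92636946; N(-d2) = 0.93628492
P = K * exp(-rT) * N(-d2) - S_0' * N(-d1) = 24.6000 * 0.99526315 * 0.93628492 - 21.89872743 * 0.92636946 = 2.6372

Answer: Price = 2.6372


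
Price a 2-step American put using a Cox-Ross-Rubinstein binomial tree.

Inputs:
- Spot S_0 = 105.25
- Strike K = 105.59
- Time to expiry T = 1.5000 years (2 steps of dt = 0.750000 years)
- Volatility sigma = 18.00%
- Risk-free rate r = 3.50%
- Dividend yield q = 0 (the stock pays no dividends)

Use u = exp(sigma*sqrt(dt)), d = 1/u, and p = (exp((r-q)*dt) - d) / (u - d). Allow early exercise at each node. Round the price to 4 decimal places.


dt = T/N = 0.750000
u = exp(sigma*sqrt(dt)) = 1.168691; d = 1/u = 0.855658
p = (exp((r-q)*dt) - d) / (u - d) = 0.546075
Discount per step: exp(-r*dt) = 0.974092
Stock lattice S(k, i) with i counting down-moves:
  k=0: S(0,0) = 105.2500
  k=1: S(1,0) = 123.0048; S(1,1) = 90.0580
  k=2: S(2,0) = 143.7546; S(2,1) = 105.2500; S(2,2) = 77.0588
Terminal payoffs V(N, i) = max(K - S_T, 0):
  V(2,0) = 0.000000; V(2,1) = 0.340000; V(2,2) = 28.531157
Backward induction: V(k, i) = exp(-r*dt) * [p * V(k+1, i) + (1-p) * V(k+1, i+1)]; then take max(V_cont, immediate exercise) for American.
  V(1,0) = exp(-r*dt) * [p*0.000000 + (1-p)*0.340000] = 0.150336; exercise = 0.000000; V(1,0) = max -> 0.150336
  V(1,1) = exp(-r*dt) * [p*0.340000 + (1-p)*28.531157] = 12.796326; exercise = 15.532001; V(1,1) = max -> 15.532001
  V(0,0) = exp(-r*dt) * [p*0.150336 + (1-p)*15.532001] = 6.947670; exercise = 0.340000; V(0,0) = max -> 6.947670

Answer: Price = V(0,0) = 6.9477


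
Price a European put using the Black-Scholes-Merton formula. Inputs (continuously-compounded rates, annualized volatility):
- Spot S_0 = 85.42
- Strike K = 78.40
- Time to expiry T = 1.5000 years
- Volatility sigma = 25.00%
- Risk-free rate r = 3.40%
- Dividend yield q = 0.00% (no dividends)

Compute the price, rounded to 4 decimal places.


Answer: Price = 5.2155

Derivation:
d1 = (ln(S/K) + (r - q + 0.5*sigma^2) * T) / (sigma * sqrt(T)) = 0.59973744
d2 = d1 - sigma * sqrt(T) = 0.29355122
exp(-rT) = 0.95027867; exp(-qT) = 1.00000000
P = K * exp(-rT) * N(-d2) - S_0 * exp(-qT) * N(-d1)
N(-d1) = 0.27434062; N(-d2) = 0.38455043
P = 78.4000 * 0.95027867 * 0.38455043 - 85.4200 * 1.00000000 * 0.27434062 = 5.2155


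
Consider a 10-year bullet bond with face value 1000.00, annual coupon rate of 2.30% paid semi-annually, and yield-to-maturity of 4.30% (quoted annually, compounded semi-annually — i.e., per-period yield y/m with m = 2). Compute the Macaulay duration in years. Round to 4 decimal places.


Answer: Macaulay duration = 8.8725 years

Derivation:
Coupon per period c = face * coupon_rate / m = 11.500000
Periods per year m = 2; per-period yield y/m = 0.021500
Number of cashflows N = 20
Cashflows (t years, CF_t, discount factor 1/(1+y/m)^(m*t), PV):
  t = 0.5000: CF_t = 11.500000, DF = 0.978953, PV = 11.257954
  t = 1.0000: CF_t = 11.500000, DF = 0.958348, PV = 11.021002
  t = 1.5000: CF_t = 11.500000, DF = 0.938177, PV = 10.789038
  t = 2.0000: CF_t = 11.500000, DF = 0.918431, PV = 10.561956
  t = 2.5000: CF_t = 11.500000, DF = 0.899100, PV = 10.339654
  t = 3.0000: CF_t = 11.500000, DF = 0.880177, PV = 10.122030
  t = 3.5000: CF_t = 11.500000, DF = 0.861651, PV = 9.908987
  t = 4.0000: CF_t = 11.500000, DF = 0.843515, PV = 9.700427
  t = 4.5000: CF_t = 11.500000, DF = 0.825762, PV = 9.496258
  t = 5.0000: CF_t = 11.500000, DF = 0.808381, PV = 9.296386
  t = 5.5000: CF_t = 11.500000, DF = 0.791367, PV = 9.100720
  t = 6.0000: CF_t = 11.500000, DF = 0.774711, PV = 8.909173
  t = 6.5000: CF_t = 11.500000, DF = 0.758405, PV = 8.721657
  t = 7.0000: CF_t = 11.500000, DF = 0.742442, PV = 8.538088
  t = 7.5000: CF_t = 11.500000, DF = 0.726816, PV = 8.358383
  t = 8.0000: CF_t = 11.500000, DF = 0.711518, PV = 8.182460
  t = 8.5000: CF_t = 11.500000, DF = 0.696543, PV = 8.010240
  t = 9.0000: CF_t = 11.500000, DF = 0.681882, PV = 7.841645
  t = 9.5000: CF_t = 11.500000, DF = 0.667530, PV = 7.676598
  t = 10.0000: CF_t = 1011.500000, DF = 0.653480, PV = 660.995447
Price P = sum_t PV_t = 838.828103
Macaulay numerator sum_t t * PV_t:
  t * PV_t at t = 0.5000: 5.628977
  t * PV_t at t = 1.0000: 11.021002
  t * PV_t at t = 1.5000: 16.183557
  t * PV_t at t = 2.0000: 21.123912
  t * PV_t at t = 2.5000: 25.849134
  t * PV_t at t = 3.0000: 30.366090
  t * PV_t at t = 3.5000: 34.681453
  t * PV_t at t = 4.0000: 38.801710
  t * PV_t at t = 4.5000: 42.733161
  t * PV_t at t = 5.0000: 46.481928
  t * PV_t at t = 5.5000: 50.053961
  t * PV_t at t = 6.0000: 53.455038
  t * PV_t at t = 6.5000: 56.690772
  t * PV_t at t = 7.0000: 59.766619
  t * PV_t at t = 7.5000: 62.687874
  t * PV_t at t = 8.0000: 65.459682
  t * PV_t at t = 8.5000: 68.087041
  t * PV_t at t = 9.0000: 70.574803
  t * PV_t at t = 9.5000: 72.927680
  t * PV_t at t = 10.0000: 6609.954465
Macaulay duration D = (sum_t t * PV_t) / P = 7442.528858 / 838.828103 = 8.872532


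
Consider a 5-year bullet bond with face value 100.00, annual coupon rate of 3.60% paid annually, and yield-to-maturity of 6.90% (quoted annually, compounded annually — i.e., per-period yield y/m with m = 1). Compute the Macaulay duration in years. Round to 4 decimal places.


Coupon per period c = face * coupon_rate / m = 3.600000
Periods per year m = 1; per-period yield y/m = 0.069000
Number of cashflows N = 5
Cashflows (t years, CF_t, discount factor 1/(1+y/m)^(m*t), PV):
  t = 1.0000: CF_t = 3.600000, DF = 0.935454, PV = 3.367633
  t = 2.0000: CF_t = 3.600000, DF = 0.875074, PV = 3.150265
  t = 3.0000: CF_t = 3.600000, DF = 0.818591, PV = 2.946927
  t = 4.0000: CF_t = 3.600000, DF = 0.765754, PV = 2.756714
  t = 5.0000: CF_t = 103.600000, DF = 0.716327, PV = 74.211503
Price P = sum_t PV_t = 86.433042
Macaulay numerator sum_t t * PV_t:
  t * PV_t at t = 1.0000: 3.367633
  t * PV_t at t = 2.0000: 6.300530
  t * PV_t at t = 3.0000: 8.840781
  t * PV_t at t = 4.0000: 11.026855
  t * PV_t at t = 5.0000: 371.057517
Macaulay duration D = (sum_t t * PV_t) / P = 400.593316 / 86.433042 = 4.634724

Answer: Macaulay duration = 4.6347 years


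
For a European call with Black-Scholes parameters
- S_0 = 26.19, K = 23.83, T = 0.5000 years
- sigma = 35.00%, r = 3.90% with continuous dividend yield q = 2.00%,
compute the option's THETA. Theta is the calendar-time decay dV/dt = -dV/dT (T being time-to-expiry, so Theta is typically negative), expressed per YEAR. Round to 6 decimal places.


Answer: Theta = -2.403728

Derivation:
d1 = 0.5436938683; d2 = 0.2962064949
phi(d1) = 0.3441285346; exp(-qT) = 0.9900498337; exp(-rT) = 0.9806888952
Theta = -S*exp(-qT)*phi(d1)*sigma/(2*sqrt(T)) - r*K*exp(-rT)*N(d2) + q*S*exp(-qT)*N(d1)
N(d1) = 0.7066739237; N(d2) = 0.6164638055; sqrt(T) = 0.7071067812
Term 1 = -26.1900 * 0.9900498337 * 0.3441285346 * 0.3500 / (2 * 0.7071067812) = -2.2083417607
Term 2 = -0.0390 * 23.8300 * 0.9806888952 * 0.6164638055 = -0.5618591915
Term 3 = 0.0200 * 26.1900 * 0.9900498337 * 0.7066739237 = 0.3664726895
Theta = -2.2083417607 + (-0.5618591915) + (0.3664726895) = -2.403728


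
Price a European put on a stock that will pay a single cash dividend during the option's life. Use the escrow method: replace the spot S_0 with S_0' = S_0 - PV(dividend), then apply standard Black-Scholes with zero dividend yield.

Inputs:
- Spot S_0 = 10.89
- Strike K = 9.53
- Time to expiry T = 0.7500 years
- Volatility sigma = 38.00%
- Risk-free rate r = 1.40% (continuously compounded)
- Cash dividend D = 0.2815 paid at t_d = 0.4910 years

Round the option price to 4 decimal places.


Answer: Price = 0.8019

Derivation:
PV(D) = D * exp(-r * t_d) = 0.2815 * 0.99314957 = 0.27957160
S_0' = S_0 - PV(D) = 10.8900 - 0.27957160 = 10.61042840
d1 = (ln(S_0'/K) + (r + sigma^2/2)*T) / (sigma*sqrt(T)) = 0.52278341
d2 = d1 - sigma*sqrt(T) = 0.19369376
exp(-rT) = 0.98955493
N(-d1) = 0.30056249; N(-d2) = 0.42320784
P = K * exp(-rT) * N(-d2) - S_0' * N(-d1) = 9.5300 * 0.98955493 * 0.42320784 - 10.61042840 * 0.30056249 = 0.8019


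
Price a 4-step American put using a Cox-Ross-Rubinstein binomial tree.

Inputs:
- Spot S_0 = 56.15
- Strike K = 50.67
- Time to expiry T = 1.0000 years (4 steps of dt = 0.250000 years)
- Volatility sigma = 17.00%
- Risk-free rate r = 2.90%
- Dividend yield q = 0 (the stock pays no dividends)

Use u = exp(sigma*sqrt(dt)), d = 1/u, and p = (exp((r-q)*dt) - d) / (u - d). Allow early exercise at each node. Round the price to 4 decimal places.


dt = T/N = 0.250000
u = exp(sigma*sqrt(dt)) = 1.088717; d = 1/u = 0.918512
p = (exp((r-q)*dt) - d) / (u - d) = 0.521513
Discount per step: exp(-r*dt) = 0.992776
Stock lattice S(k, i) with i counting down-moves:
  k=0: S(0,0) = 56.1500
  k=1: S(1,0) = 61.1315; S(1,1) = 51.5745
  k=2: S(2,0) = 66.5549; S(2,1) = 56.1500; S(2,2) = 47.3718
  k=3: S(3,0) = 72.4594; S(3,1) = 61.1315; S(3,2) = 51.5745; S(3,3) = 43.5116
  k=4: S(4,0) = 78.8878; S(4,1) = 66.5549; S(4,2) = 56.1500; S(4,3) = 47.3718; S(4,4) = 39.9659
Terminal payoffs V(N, i) = max(K - S_T, 0):
  V(4,0) = 0.000000; V(4,1) = 0.000000; V(4,2) = 0.000000; V(4,3) = 3.298221; V(4,4) = 10.704096
Backward induction: V(k, i) = exp(-r*dt) * [p * V(k+1, i) + (1-p) * V(k+1, i+1)]; then take max(V_cont, immediate exercise) for American.
  V(3,0) = exp(-r*dt) * [p*0.000000 + (1-p)*0.000000] = 0.000000; exercise = 0.000000; V(3,0) = max -> 0.000000
  V(3,1) = exp(-r*dt) * [p*0.000000 + (1-p)*0.000000] = 0.000000; exercise = 0.000000; V(3,1) = max -> 0.000000
  V(3,2) = exp(-r*dt) * [p*0.000000 + (1-p)*3.298221] = 1.566754; exercise = 0.000000; V(3,2) = max -> 1.566754
  V(3,3) = exp(-r*dt) * [p*3.298221 + (1-p)*10.704096] = 6.792410; exercise = 7.158439; V(3,3) = max -> 7.158439
  V(2,0) = exp(-r*dt) * [p*0.000000 + (1-p)*0.000000] = 0.000000; exercise = 0.000000; V(2,0) = max -> 0.000000
  V(2,1) = exp(-r*dt) * [p*0.000000 + (1-p)*1.566754] = 0.744256; exercise = 0.000000; V(2,1) = max -> 0.744256
  V(2,2) = exp(-r*dt) * [p*1.566754 + (1-p)*7.158439] = 4.211655; exercise = 3.298221; V(2,2) = max -> 4.211655
  V(1,0) = exp(-r*dt) * [p*0.000000 + (1-p)*0.744256] = 0.353544; exercise = 0.000000; V(1,0) = max -> 0.353544
  V(1,1) = exp(-r*dt) * [p*0.744256 + (1-p)*4.211655] = 2.385999; exercise = 0.000000; V(1,1) = max -> 2.385999
  V(0,0) = exp(-r*dt) * [p*0.353544 + (1-p)*2.385999] = 1.316467; exercise = 0.000000; V(0,0) = max -> 1.316467

Answer: Price = V(0,0) = 1.3165


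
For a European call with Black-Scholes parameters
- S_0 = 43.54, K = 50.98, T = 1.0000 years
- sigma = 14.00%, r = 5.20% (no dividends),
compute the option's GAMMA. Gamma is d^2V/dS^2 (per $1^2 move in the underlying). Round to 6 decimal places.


Answer: Gamma = 0.051747

Derivation:
d1 = -0.6853810224; d2 = -0.8253810224
phi(d1) = 0.3154320142; exp(-qT) = 1.0000000000; exp(-rT) = 0.9493288668
Gamma = exp(-qT) * phi(d1) / (S * sigma * sqrt(T)) = 1.0000000000 * 0.3154320142 / (43.5400 * 0.1400 * 1.0000000000) = 0.051747


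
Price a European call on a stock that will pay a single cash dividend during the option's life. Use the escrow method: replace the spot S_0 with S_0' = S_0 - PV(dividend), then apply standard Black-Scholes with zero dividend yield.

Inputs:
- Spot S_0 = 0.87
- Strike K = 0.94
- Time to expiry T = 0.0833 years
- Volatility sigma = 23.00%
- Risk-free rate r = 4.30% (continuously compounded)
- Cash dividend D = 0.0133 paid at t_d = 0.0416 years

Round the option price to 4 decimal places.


PV(D) = D * exp(-r * t_d) = 0.0133 * 0.99821280 = 0.01327623
S_0' = S_0 - PV(D) = 0.8700 - 0.01327623 = 0.85672377
d1 = (ln(S_0'/K) + (r + sigma^2/2)*T) / (sigma*sqrt(T)) = -1.31028208
d2 = d1 - sigma*sqrt(T) = -1.37666408
exp(-rT) = 0.99642451
N(d1) = 0.09505021; N(d2) = 0.08430806
C = S_0' * N(d1) - K * exp(-rT) * N(d2) = 0.85672377 * 0.09505021 - 0.9400 * 0.99642451 * 0.08430806 = 0.0025

Answer: Price = 0.0025


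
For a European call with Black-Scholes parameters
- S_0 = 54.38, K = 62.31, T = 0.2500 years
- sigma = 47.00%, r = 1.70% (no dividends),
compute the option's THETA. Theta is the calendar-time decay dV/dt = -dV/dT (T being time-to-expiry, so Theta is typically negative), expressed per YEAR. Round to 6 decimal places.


d1 = -0.4436722866; d2 = -0.6786722866
phi(d1) = 0.3615477773; exp(-qT) = 1.0000000000; exp(-rT) = 0.9957590185
Theta = -S*exp(-qT)*phi(d1)*sigma/(2*sqrt(T)) - r*K*exp(-rT)*N(d2) + q*S*exp(-qT)*N(d1)
N(d1) = 0.3286397674; N(d2) = 0.2486727648; sqrt(T) = 0.5000000000
Term 1 = -54.3800 * 1.0000000000 * 0.3615477773 * 0.4700 / (2 * 0.5000000000) = -9.2406550209
Term 2 = -0.0170 * 62.3100 * 0.9957590185 * 0.2486727648 = -0.2622944758
Term 3 = 0 (no dividend yield, q = 0)
Theta = -9.2406550209 + (-0.2622944758) + (0.0000000000) = -9.502949

Answer: Theta = -9.502949


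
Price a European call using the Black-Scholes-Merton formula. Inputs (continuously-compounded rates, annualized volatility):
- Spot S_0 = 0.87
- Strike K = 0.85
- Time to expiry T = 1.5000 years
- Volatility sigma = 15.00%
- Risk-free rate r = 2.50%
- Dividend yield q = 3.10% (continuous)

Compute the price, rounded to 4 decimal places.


Answer: Price = 0.0664

Derivation:
d1 = (ln(S/K) + (r - q + 0.5*sigma^2) * T) / (sigma * sqrt(T)) = 0.16946039
d2 = d1 - sigma * sqrt(T) = -0.01425134
exp(-rT) = 0.96319442; exp(-qT) = 0.95456456
C = S_0 * exp(-qT) * N(d1) - K * exp(-rT) * N(d2)
N(d1) = 0.56728274; N(d2) = 0.49431473
C = 0.8700 * 0.95456456 * 0.56728274 - 0.8500 * 0.96319442 * 0.49431473 = 0.0664


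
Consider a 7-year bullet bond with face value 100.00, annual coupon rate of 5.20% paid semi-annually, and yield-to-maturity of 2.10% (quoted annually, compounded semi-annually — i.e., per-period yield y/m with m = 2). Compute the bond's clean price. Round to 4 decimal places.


Coupon per period c = face * coupon_rate / m = 2.600000
Periods per year m = 2; per-period yield y/m = 0.010500
Number of cashflows N = 14
Cashflows (t years, CF_t, discount factor 1/(1+y/m)^(m*t), PV):
  t = 0.5000: CF_t = 2.600000, DF = 0.989609, PV = 2.572984
  t = 1.0000: CF_t = 2.600000, DF = 0.979326, PV = 2.546248
  t = 1.5000: CF_t = 2.600000, DF = 0.969150, PV = 2.519790
  t = 2.0000: CF_t = 2.600000, DF = 0.959080, PV = 2.493607
  t = 2.5000: CF_t = 2.600000, DF = 0.949114, PV = 2.467697
  t = 3.0000: CF_t = 2.600000, DF = 0.939252, PV = 2.442055
  t = 3.5000: CF_t = 2.600000, DF = 0.929492, PV = 2.416680
  t = 4.0000: CF_t = 2.600000, DF = 0.919834, PV = 2.391568
  t = 4.5000: CF_t = 2.600000, DF = 0.910276, PV = 2.366718
  t = 5.0000: CF_t = 2.600000, DF = 0.900818, PV = 2.342126
  t = 5.5000: CF_t = 2.600000, DF = 0.891457, PV = 2.317789
  t = 6.0000: CF_t = 2.600000, DF = 0.882194, PV = 2.293705
  t = 6.5000: CF_t = 2.600000, DF = 0.873027, PV = 2.269871
  t = 7.0000: CF_t = 102.600000, DF = 0.863956, PV = 88.641870
Price P = sum_t PV_t = 120.082708

Answer: Price = 120.0827


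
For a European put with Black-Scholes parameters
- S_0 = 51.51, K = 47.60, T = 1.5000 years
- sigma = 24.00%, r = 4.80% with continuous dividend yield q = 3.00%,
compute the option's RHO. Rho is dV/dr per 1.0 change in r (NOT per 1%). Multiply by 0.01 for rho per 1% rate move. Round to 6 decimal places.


Answer: Rho = -27.604809

Derivation:
d1 = 0.5073954782; d2 = 0.2134567091
phi(d1) = 0.3507562929; exp(-qT) = 0.9559974818; exp(-rT) = 0.9305308958
N(-d2) = 0.4154853760
Rho = -K*T*exp(-rT)*N(-d2) = -47.6000 * 1.5000 * 0.9305308958 * 0.4154853760 = -27.604809


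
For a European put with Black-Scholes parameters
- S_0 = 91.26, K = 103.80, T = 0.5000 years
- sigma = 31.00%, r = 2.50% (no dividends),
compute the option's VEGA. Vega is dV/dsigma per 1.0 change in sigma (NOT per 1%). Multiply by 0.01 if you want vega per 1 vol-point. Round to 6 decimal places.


d1 = -0.4207440238; d2 = -0.6399471260
phi(d1) = 0.3651484485; exp(-qT) = 1.0000000000; exp(-rT) = 0.9875778005
Vega = S * exp(-qT) * phi(d1) * sqrt(T) = 91.2600 * 1.0000000000 * 0.3651484485 * 0.7071067812 = 23.563236

Answer: Vega = 23.563236


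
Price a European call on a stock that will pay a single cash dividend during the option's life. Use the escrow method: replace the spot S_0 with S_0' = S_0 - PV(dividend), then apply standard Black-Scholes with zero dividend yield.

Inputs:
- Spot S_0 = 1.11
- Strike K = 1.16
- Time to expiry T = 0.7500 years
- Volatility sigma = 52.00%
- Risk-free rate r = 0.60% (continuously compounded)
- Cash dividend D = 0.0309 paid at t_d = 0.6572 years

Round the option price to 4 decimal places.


Answer: Price = 0.1634

Derivation:
PV(D) = D * exp(-r * t_d) = 0.0309 * 0.99606456 = 0.03077840
S_0' = S_0 - PV(D) = 1.1100 - 0.03077840 = 1.07922160
d1 = (ln(S_0'/K) + (r + sigma^2/2)*T) / (sigma*sqrt(T)) = 0.07487798
d2 = d1 - sigma*sqrt(T) = -0.37545523
exp(-rT) = 0.99551011
N(d1) = 0.52984410; N(d2) = 0.35366097
C = S_0' * N(d1) - K * exp(-rT) * N(d2) = 1.07922160 * 0.52984410 - 1.1600 * 0.99551011 * 0.35366097 = 0.1634


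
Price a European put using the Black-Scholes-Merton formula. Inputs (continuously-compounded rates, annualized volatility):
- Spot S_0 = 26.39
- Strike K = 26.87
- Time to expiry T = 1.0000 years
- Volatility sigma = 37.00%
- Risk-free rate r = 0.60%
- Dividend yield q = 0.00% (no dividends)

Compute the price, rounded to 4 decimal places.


d1 = (ln(S/K) + (r - q + 0.5*sigma^2) * T) / (sigma * sqrt(T)) = 0.15249926
d2 = d1 - sigma * sqrt(T) = -0.21750074
exp(-rT) = 0.99401796; exp(-qT) = 1.00000000
P = K * exp(-rT) * N(-d2) - S_0 * exp(-qT) * N(-d1)
N(-d1) = 0.43939659; N(-d2) = 0.58609093
P = 26.8700 * 0.99401796 * 0.58609093 - 26.3900 * 1.00000000 * 0.43939659 = 4.0584

Answer: Price = 4.0584


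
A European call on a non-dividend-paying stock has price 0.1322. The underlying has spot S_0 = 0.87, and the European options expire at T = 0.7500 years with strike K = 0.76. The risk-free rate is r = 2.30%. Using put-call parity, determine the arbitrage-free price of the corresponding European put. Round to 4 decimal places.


Answer: Put price = 0.0092

Derivation:
Put-call parity: C - P = S_0 * exp(-qT) - K * exp(-rT).
S_0 * exp(-qT) = 0.8700 * 1.00000000 = 0.87000000
K * exp(-rT) = 0.7600 * 0.98289793 = 0.74700243
P = C - S*exp(-qT) + K*exp(-rT)
P = 0.1322 - 0.87000000 + 0.74700243 = 0.0092


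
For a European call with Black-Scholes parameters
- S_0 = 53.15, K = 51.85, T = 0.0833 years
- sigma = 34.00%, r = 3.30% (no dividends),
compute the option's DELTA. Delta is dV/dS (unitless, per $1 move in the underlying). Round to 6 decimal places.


Answer: Delta = 0.629084

Derivation:
d1 = 0.3294287015; d2 = 0.2312987876
phi(d1) = 0.3778718478; exp(-qT) = 1.0000000000; exp(-rT) = 0.9972548748
N(d1) = 0.6290841617
Delta = exp(-qT) * N(d1) = 1.0000000000 * 0.6290841617 = 0.629084


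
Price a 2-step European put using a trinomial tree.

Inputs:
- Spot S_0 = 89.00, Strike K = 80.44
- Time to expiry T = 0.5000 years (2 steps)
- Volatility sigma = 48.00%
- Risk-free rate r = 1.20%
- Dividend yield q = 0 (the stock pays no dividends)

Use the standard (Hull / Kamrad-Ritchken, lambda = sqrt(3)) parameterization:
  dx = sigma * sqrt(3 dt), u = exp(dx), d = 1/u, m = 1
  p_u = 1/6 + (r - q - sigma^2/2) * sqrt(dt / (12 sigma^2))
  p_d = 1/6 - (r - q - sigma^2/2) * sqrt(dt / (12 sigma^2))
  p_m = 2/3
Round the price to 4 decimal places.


dt = T/N = 0.250000; dx = sigma*sqrt(3*dt) = 0.415692
u = exp(dx) = 1.515419; d = 1/u = 0.659883
p_u = 0.135634, p_m = 0.666667, p_d = 0.197699
Discount per step: exp(-r*dt) = 0.997004
Stock lattice S(k, j) with j the centered position index:
  k=0: S(0,+0) = 89.0000
  k=1: S(1,-1) = 58.7296; S(1,+0) = 89.0000; S(1,+1) = 134.8723
  k=2: S(2,-2) = 38.7547; S(2,-1) = 58.7296; S(2,+0) = 89.0000; S(2,+1) = 134.8723; S(2,+2) = 204.3881
Terminal payoffs V(N, j) = max(K - S_T, 0):
  V(2,-2) = 41.685302; V(2,-1) = 21.710381; V(2,+0) = 0.000000; V(2,+1) = 0.000000; V(2,+2) = 0.000000
Backward induction: V(k, j) = exp(-r*dt) * [p_u * V(k+1, j+1) + p_m * V(k+1, j) + p_d * V(k+1, j-1)]
  V(1,-1) = exp(-r*dt) * [p_u*0.000000 + p_m*21.710381 + p_d*41.685302] = 22.646698
  V(1,+0) = exp(-r*dt) * [p_u*0.000000 + p_m*0.000000 + p_d*21.710381] = 4.279269
  V(1,+1) = exp(-r*dt) * [p_u*0.000000 + p_m*0.000000 + p_d*0.000000] = 0.000000
  V(0,+0) = exp(-r*dt) * [p_u*0.000000 + p_m*4.279269 + p_d*22.646698] = 7.308124

Answer: Price = V(0,0) = 7.3081


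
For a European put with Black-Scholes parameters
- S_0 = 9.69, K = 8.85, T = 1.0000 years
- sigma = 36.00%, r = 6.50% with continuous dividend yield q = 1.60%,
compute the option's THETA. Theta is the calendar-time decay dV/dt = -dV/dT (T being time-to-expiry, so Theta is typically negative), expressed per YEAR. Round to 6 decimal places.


d1 = 0.5679915747; d2 = 0.2079915747
phi(d1) = 0.3395120811; exp(-qT) = 0.9841273201; exp(-rT) = 0.9370674634
Theta = -S*exp(-qT)*phi(d1)*sigma/(2*sqrt(T)) + r*K*exp(-rT)*N(-d2) - q*S*exp(-qT)*N(-d1)
N(-d1) = 0.2850203445; N(-d2) = 0.4176177730; sqrt(T) = 1.0000000000
Term 1 = -9.6900 * 0.9841273201 * 0.3395120811 * 0.3600 / (2 * 1.0000000000) = -0.5827775363
Term 2 = 0.0650 * 8.8500 * 0.9370674634 * 0.4176177730 = 0.2251160497
Term 3 = -0.0160 * 9.6900 * 0.9841273201 * 0.2850203445 = -0.0434881476
Theta = -0.5827775363 + (0.2251160497) + (-0.0434881476) = -0.401150

Answer: Theta = -0.401150


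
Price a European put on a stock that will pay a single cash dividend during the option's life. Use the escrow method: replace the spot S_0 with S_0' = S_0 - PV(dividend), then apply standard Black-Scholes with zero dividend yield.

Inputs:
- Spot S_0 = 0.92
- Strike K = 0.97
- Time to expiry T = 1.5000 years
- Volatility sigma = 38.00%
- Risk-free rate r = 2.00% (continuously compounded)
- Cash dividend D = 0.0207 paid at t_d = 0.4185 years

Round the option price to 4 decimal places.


PV(D) = D * exp(-r * t_d) = 0.0207 * 0.99166493 = 0.02052746
S_0' = S_0 - PV(D) = 0.9200 - 0.02052746 = 0.89947254
d1 = (ln(S_0'/K) + (r + sigma^2/2)*T) / (sigma*sqrt(T)) = 0.13496355
d2 = d1 - sigma*sqrt(T) = -0.33043950
exp(-rT) = 0.97044553
N(-d1) = 0.44632035; N(-d2) = 0.62946605
P = K * exp(-rT) * N(-d2) - S_0' * N(-d1) = 0.9700 * 0.97044553 * 0.62946605 - 0.89947254 * 0.44632035 = 0.1911

Answer: Price = 0.1911


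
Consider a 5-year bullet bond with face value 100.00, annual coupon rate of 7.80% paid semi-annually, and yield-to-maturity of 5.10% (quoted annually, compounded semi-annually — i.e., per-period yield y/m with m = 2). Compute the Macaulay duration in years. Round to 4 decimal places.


Coupon per period c = face * coupon_rate / m = 3.900000
Periods per year m = 2; per-period yield y/m = 0.025500
Number of cashflows N = 10
Cashflows (t years, CF_t, discount factor 1/(1+y/m)^(m*t), PV):
  t = 0.5000: CF_t = 3.900000, DF = 0.975134, PV = 3.803023
  t = 1.0000: CF_t = 3.900000, DF = 0.950886, PV = 3.708457
  t = 1.5000: CF_t = 3.900000, DF = 0.927242, PV = 3.616243
  t = 2.0000: CF_t = 3.900000, DF = 0.904185, PV = 3.526322
  t = 2.5000: CF_t = 3.900000, DF = 0.881702, PV = 3.438637
  t = 3.0000: CF_t = 3.900000, DF = 0.859777, PV = 3.353132
  t = 3.5000: CF_t = 3.900000, DF = 0.838398, PV = 3.269753
  t = 4.0000: CF_t = 3.900000, DF = 0.817551, PV = 3.188448
  t = 4.5000: CF_t = 3.900000, DF = 0.797222, PV = 3.109164
  t = 5.0000: CF_t = 103.900000, DF = 0.777398, PV = 80.771640
Price P = sum_t PV_t = 111.784818
Macaulay numerator sum_t t * PV_t:
  t * PV_t at t = 0.5000: 1.901511
  t * PV_t at t = 1.0000: 3.708457
  t * PV_t at t = 1.5000: 5.424365
  t * PV_t at t = 2.0000: 7.052644
  t * PV_t at t = 2.5000: 8.596592
  t * PV_t at t = 3.0000: 10.059395
  t * PV_t at t = 3.5000: 11.444136
  t * PV_t at t = 4.0000: 12.753791
  t * PV_t at t = 4.5000: 13.991238
  t * PV_t at t = 5.0000: 403.858200
Macaulay duration D = (sum_t t * PV_t) / P = 478.790327 / 111.784818 = 4.283143

Answer: Macaulay duration = 4.2831 years


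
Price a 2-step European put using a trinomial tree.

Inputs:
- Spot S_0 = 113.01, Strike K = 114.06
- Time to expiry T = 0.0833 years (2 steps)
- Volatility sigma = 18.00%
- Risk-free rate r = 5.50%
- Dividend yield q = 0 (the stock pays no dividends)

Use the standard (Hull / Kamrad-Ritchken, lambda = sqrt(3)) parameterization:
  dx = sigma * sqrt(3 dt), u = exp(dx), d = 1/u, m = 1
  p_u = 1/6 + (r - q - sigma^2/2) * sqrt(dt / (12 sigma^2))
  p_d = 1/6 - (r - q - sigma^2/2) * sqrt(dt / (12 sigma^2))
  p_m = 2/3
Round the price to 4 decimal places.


Answer: Price = V(0,0) = 2.5039

Derivation:
dt = T/N = 0.041650; dx = sigma*sqrt(3*dt) = 0.063627
u = exp(dx) = 1.065695; d = 1/u = 0.938355
p_u = 0.179366, p_m = 0.666667, p_d = 0.153967
Discount per step: exp(-r*dt) = 0.997712
Stock lattice S(k, j) with j the centered position index:
  k=0: S(0,+0) = 113.0100
  k=1: S(1,-1) = 106.0435; S(1,+0) = 113.0100; S(1,+1) = 120.4342
  k=2: S(2,-2) = 99.5065; S(2,-1) = 106.0435; S(2,+0) = 113.0100; S(2,+1) = 120.4342; S(2,+2) = 128.3460
Terminal payoffs V(N, j) = max(K - S_T, 0):
  V(2,-2) = 14.553542; V(2,-1) = 8.016496; V(2,+0) = 1.050000; V(2,+1) = 0.000000; V(2,+2) = 0.000000
Backward induction: V(k, j) = exp(-r*dt) * [p_u * V(k+1, j+1) + p_m * V(k+1, j) + p_d * V(k+1, j-1)]
  V(1,-1) = exp(-r*dt) * [p_u*1.050000 + p_m*8.016496 + p_d*14.553542] = 7.755650
  V(1,+0) = exp(-r*dt) * [p_u*0.000000 + p_m*1.050000 + p_d*8.016496] = 1.929854
  V(1,+1) = exp(-r*dt) * [p_u*0.000000 + p_m*0.000000 + p_d*1.050000] = 0.161296
  V(0,+0) = exp(-r*dt) * [p_u*0.161296 + p_m*1.929854 + p_d*7.755650] = 2.503876


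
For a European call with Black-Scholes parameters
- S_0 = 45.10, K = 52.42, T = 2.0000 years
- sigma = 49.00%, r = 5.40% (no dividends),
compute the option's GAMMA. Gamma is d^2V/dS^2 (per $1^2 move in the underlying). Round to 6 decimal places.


Answer: Gamma = 0.012256

Derivation:
d1 = 0.2852873518; d2 = -0.4076772938
phi(d1) = 0.3830334450; exp(-qT) = 1.0000000000; exp(-rT) = 0.8976275964
Gamma = exp(-qT) * phi(d1) / (S * sigma * sqrt(T)) = 1.0000000000 * 0.3830334450 / (45.1000 * 0.4900 * 1.4142135624) = 0.012256


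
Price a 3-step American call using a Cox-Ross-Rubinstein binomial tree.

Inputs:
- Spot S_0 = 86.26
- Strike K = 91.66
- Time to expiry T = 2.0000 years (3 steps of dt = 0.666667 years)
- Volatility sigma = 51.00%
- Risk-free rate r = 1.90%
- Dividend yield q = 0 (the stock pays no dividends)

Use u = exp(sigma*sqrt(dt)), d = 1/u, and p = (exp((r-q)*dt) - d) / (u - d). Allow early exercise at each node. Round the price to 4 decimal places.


Answer: Price = V(0,0) = 25.4050

Derivation:
dt = T/N = 0.666667
u = exp(sigma*sqrt(dt)) = 1.516512; d = 1/u = 0.659408
p = (exp((r-q)*dt) - d) / (u - d) = 0.412248
Discount per step: exp(-r*dt) = 0.987413
Stock lattice S(k, i) with i counting down-moves:
  k=0: S(0,0) = 86.2600
  k=1: S(1,0) = 130.8144; S(1,1) = 56.8805
  k=2: S(2,0) = 198.3816; S(2,1) = 86.2600; S(2,2) = 37.5074
  k=3: S(3,0) = 300.8482; S(3,1) = 130.8144; S(3,2) = 56.8805; S(3,3) = 24.7327
Terminal payoffs V(N, i) = max(S_T - K, 0):
  V(3,0) = 209.188182; V(3,1) = 39.154364; V(3,2) = 0.000000; V(3,3) = 0.000000
Backward induction: V(k, i) = exp(-r*dt) * [p * V(k+1, i) + (1-p) * V(k+1, i+1)]; then take max(V_cont, immediate exercise) for American.
  V(2,0) = exp(-r*dt) * [p*209.188182 + (1-p)*39.154364] = 107.875315; exercise = 106.721611; V(2,0) = max -> 107.875315
  V(2,1) = exp(-r*dt) * [p*39.154364 + (1-p)*0.000000] = 15.938132; exercise = 0.000000; V(2,1) = max -> 15.938132
  V(2,2) = exp(-r*dt) * [p*0.000000 + (1-p)*0.000000] = 0.000000; exercise = 0.000000; V(2,2) = max -> 0.000000
  V(1,0) = exp(-r*dt) * [p*107.875315 + (1-p)*15.938132] = 53.161371; exercise = 39.154364; V(1,0) = max -> 53.161371
  V(1,1) = exp(-r*dt) * [p*15.938132 + (1-p)*0.000000] = 6.487759; exercise = 0.000000; V(1,1) = max -> 6.487759
  V(0,0) = exp(-r*dt) * [p*53.161371 + (1-p)*6.487759] = 25.405008; exercise = 0.000000; V(0,0) = max -> 25.405008


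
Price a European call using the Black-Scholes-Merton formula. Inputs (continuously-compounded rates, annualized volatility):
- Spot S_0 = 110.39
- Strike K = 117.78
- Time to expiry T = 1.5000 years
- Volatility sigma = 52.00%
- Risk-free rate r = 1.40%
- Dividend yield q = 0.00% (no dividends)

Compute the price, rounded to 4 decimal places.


Answer: Price = 25.7909

Derivation:
d1 = (ln(S/K) + (r - q + 0.5*sigma^2) * T) / (sigma * sqrt(T)) = 0.24966122
d2 = d1 - sigma * sqrt(T) = -0.38720612
exp(-rT) = 0.97921896; exp(-qT) = 1.00000000
C = S_0 * exp(-qT) * N(d1) - K * exp(-rT) * N(d2)
N(d1) = 0.59857532; N(d2) = 0.34930181
C = 110.3900 * 1.00000000 * 0.59857532 - 117.7800 * 0.97921896 * 0.34930181 = 25.7909


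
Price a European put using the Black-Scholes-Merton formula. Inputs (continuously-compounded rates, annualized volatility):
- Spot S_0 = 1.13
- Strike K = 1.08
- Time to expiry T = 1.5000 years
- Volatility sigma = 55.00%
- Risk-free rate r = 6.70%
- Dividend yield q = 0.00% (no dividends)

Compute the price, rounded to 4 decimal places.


Answer: Price = 0.2074

Derivation:
d1 = (ln(S/K) + (r - q + 0.5*sigma^2) * T) / (sigma * sqrt(T)) = 0.55318622
d2 = d1 - sigma * sqrt(T) = -0.12042346
exp(-rT) = 0.90438511; exp(-qT) = 1.00000000
P = K * exp(-rT) * N(-d2) - S_0 * exp(-qT) * N(-d1)
N(-d1) = 0.29006795; N(-d2) = 0.54792615
P = 1.0800 * 0.90438511 * 0.54792615 - 1.1300 * 1.00000000 * 0.29006795 = 0.2074


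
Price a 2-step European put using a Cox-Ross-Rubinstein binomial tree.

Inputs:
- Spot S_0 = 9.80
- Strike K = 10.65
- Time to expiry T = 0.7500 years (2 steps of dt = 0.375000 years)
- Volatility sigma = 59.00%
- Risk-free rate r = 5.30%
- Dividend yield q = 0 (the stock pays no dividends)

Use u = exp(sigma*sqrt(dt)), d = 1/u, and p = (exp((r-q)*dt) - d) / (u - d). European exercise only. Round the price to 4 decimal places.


Answer: Price = V(0,0) = 2.1917

Derivation:
dt = T/N = 0.375000
u = exp(sigma*sqrt(dt)) = 1.435194; d = 1/u = 0.696770
p = (exp((r-q)*dt) - d) / (u - d) = 0.437830
Discount per step: exp(-r*dt) = 0.980321
Stock lattice S(k, i) with i counting down-moves:
  k=0: S(0,0) = 9.8000
  k=1: S(1,0) = 14.0649; S(1,1) = 6.8283
  k=2: S(2,0) = 20.1858; S(2,1) = 9.8000; S(2,2) = 4.7578
Terminal payoffs V(N, i) = max(K - S_T, 0):
  V(2,0) = 0.000000; V(2,1) = 0.850000; V(2,2) = 5.892212
Backward induction: V(k, i) = exp(-r*dt) * [p * V(k+1, i) + (1-p) * V(k+1, i+1)].
  V(1,0) = exp(-r*dt) * [p*0.000000 + (1-p)*0.850000] = 0.468441
  V(1,1) = exp(-r*dt) * [p*0.850000 + (1-p)*5.892212] = 3.612074
  V(0,0) = exp(-r*dt) * [p*0.468441 + (1-p)*3.612074] = 2.191702


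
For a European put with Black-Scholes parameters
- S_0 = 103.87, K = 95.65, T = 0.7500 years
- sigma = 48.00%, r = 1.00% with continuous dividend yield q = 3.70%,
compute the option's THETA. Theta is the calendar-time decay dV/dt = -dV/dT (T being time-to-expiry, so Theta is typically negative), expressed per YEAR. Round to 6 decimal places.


Answer: Theta = -11.328449

Derivation:
d1 = 0.3574626215; d2 = -0.0582295723
phi(d1) = 0.3742511076; exp(-qT) = 0.9726314943; exp(-rT) = 0.9925280548
Theta = -S*exp(-qT)*phi(d1)*sigma/(2*sqrt(T)) + r*K*exp(-rT)*N(-d2) - q*S*exp(-qT)*N(-d1)
N(-d1) = 0.3603727519; N(-d2) = 0.5232171173; sqrt(T) = 0.8660254038
Term 1 = -103.8700 * 0.9726314943 * 0.3742511076 * 0.4800 / (2 * 0.8660254038) = -10.4780909565
Term 2 = 0.0100 * 95.6500 * 0.9925280548 * 0.5232171173 = 0.4967177841
Term 3 = -0.0370 * 103.8700 * 0.9726314943 * 0.3603727519 = -1.3470760972
Theta = -10.4780909565 + (0.4967177841) + (-1.3470760972) = -11.328449


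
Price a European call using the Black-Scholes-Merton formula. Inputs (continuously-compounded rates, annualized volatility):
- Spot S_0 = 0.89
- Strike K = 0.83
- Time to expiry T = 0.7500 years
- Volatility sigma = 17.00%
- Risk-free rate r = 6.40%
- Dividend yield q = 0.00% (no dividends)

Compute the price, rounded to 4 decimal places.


d1 = (ln(S/K) + (r - q + 0.5*sigma^2) * T) / (sigma * sqrt(T)) = 0.87372292
d2 = d1 - sigma * sqrt(T) = 0.72649860
exp(-rT) = 0.95313379; exp(-qT) = 1.00000000
C = S_0 * exp(-qT) * N(d1) - K * exp(-rT) * N(d2)
N(d1) = 0.80886542; N(d2) = 0.76623342
C = 0.8900 * 1.00000000 * 0.80886542 - 0.8300 * 0.95313379 * 0.76623342 = 0.1137

Answer: Price = 0.1137


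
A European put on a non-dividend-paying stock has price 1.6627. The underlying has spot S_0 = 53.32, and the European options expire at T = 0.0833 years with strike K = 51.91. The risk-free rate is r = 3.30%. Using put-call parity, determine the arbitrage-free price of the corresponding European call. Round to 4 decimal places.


Put-call parity: C - P = S_0 * exp(-qT) - K * exp(-rT).
S_0 * exp(-qT) = 53.3200 * 1.00000000 = 53.32000000
K * exp(-rT) = 51.9100 * 0.99725487 = 51.76750055
C = P + S*exp(-qT) - K*exp(-rT)
C = 1.6627 + 53.32000000 - 51.76750055 = 3.2152

Answer: Call price = 3.2152


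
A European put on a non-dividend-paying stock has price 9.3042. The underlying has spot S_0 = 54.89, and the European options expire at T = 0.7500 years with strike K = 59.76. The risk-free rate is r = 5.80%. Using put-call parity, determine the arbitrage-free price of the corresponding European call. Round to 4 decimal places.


Answer: Call price = 6.9780

Derivation:
Put-call parity: C - P = S_0 * exp(-qT) - K * exp(-rT).
S_0 * exp(-qT) = 54.8900 * 1.00000000 = 54.89000000
K * exp(-rT) = 59.7600 * 0.95743255 = 57.21616943
C = P + S*exp(-qT) - K*exp(-rT)
C = 9.3042 + 54.89000000 - 57.21616943 = 6.9780


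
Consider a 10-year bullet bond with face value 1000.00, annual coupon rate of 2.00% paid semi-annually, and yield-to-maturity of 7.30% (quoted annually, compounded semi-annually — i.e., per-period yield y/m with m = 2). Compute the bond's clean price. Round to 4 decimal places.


Answer: Price = 628.4323

Derivation:
Coupon per period c = face * coupon_rate / m = 10.000000
Periods per year m = 2; per-period yield y/m = 0.036500
Number of cashflows N = 20
Cashflows (t years, CF_t, discount factor 1/(1+y/m)^(m*t), PV):
  t = 0.5000: CF_t = 10.000000, DF = 0.964785, PV = 9.647853
  t = 1.0000: CF_t = 10.000000, DF = 0.930811, PV = 9.308107
  t = 1.5000: CF_t = 10.000000, DF = 0.898033, PV = 8.980326
  t = 2.0000: CF_t = 10.000000, DF = 0.866409, PV = 8.664086
  t = 2.5000: CF_t = 10.000000, DF = 0.835898, PV = 8.358983
  t = 3.0000: CF_t = 10.000000, DF = 0.806462, PV = 8.064625
  t = 3.5000: CF_t = 10.000000, DF = 0.778063, PV = 7.780632
  t = 4.0000: CF_t = 10.000000, DF = 0.750664, PV = 7.506639
  t = 4.5000: CF_t = 10.000000, DF = 0.724230, PV = 7.242296
  t = 5.0000: CF_t = 10.000000, DF = 0.698726, PV = 6.987261
  t = 5.5000: CF_t = 10.000000, DF = 0.674121, PV = 6.741206
  t = 6.0000: CF_t = 10.000000, DF = 0.650382, PV = 6.503817
  t = 6.5000: CF_t = 10.000000, DF = 0.627479, PV = 6.274787
  t = 7.0000: CF_t = 10.000000, DF = 0.605382, PV = 6.053823
  t = 7.5000: CF_t = 10.000000, DF = 0.584064, PV = 5.840640
  t = 8.0000: CF_t = 10.000000, DF = 0.563496, PV = 5.634963
  t = 8.5000: CF_t = 10.000000, DF = 0.543653, PV = 5.436530
  t = 9.0000: CF_t = 10.000000, DF = 0.524508, PV = 5.245084
  t = 9.5000: CF_t = 10.000000, DF = 0.506038, PV = 5.060381
  t = 10.0000: CF_t = 1010.000000, DF = 0.488218, PV = 493.100276
Price P = sum_t PV_t = 628.432315
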